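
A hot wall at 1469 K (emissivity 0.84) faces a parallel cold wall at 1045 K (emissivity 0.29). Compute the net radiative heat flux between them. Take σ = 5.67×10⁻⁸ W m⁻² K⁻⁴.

For two large parallel gray plates, q = σ(T₁⁴ − T₂⁴) / (1/ε₁ + 1/ε₂ − 1).
1/ε₁ + 1/ε₂ − 1 = 1/0.84 + 1/0.29 − 1 = 3.639.
T₁⁴ − T₂⁴ = 4.66×10^12 − 1.19×10^12 = 3.46×10^12 K⁴.
q = 5.67×10⁻⁸ × 3.46×10^12 / 3.639 = 54000 W/m².

q ≈ 54000 W/m²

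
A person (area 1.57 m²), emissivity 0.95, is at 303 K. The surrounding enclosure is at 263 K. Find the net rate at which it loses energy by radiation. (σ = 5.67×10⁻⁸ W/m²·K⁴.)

Q = εσA(T⁴ − T_s⁴). T⁴ − T_s⁴ = (303)⁴ − (263)⁴ = 8.43×10^9 − 4.78×10^9 = 3.64×10^9 K⁴.
Q = 0.95 × 5.67×10⁻⁸ × 1.57 × 3.64×10^9 = 308 W.

Q ≈ 308 W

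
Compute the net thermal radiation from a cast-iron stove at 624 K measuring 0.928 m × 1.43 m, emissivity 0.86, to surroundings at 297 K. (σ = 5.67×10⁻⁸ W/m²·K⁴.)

A = 0.928 × 1.43 = 1.33 m².
Q = εσA(T⁴ − T_s⁴). T⁴ − T_s⁴ = (624)⁴ − (297)⁴ = 1.52×10^11 − 7.78×10^9 = 1.44×10^11 K⁴.
Q = 0.86 × 5.67×10⁻⁸ × 1.33 × 1.44×10^11 = 9310 W.

Q ≈ 9310 W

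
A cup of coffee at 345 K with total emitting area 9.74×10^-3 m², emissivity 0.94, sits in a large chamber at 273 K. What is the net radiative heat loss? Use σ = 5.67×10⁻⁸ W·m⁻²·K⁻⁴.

Q ≈ 4.47 W

Q = εσA(T⁴ − T_s⁴). T⁴ − T_s⁴ = (345)⁴ − (273)⁴ = 1.42×10^10 − 5.55×10^9 = 8.61×10^9 K⁴.
Q = 0.94 × 5.67×10⁻⁸ × 9.74×10^-3 × 8.61×10^9 = 4.47 W.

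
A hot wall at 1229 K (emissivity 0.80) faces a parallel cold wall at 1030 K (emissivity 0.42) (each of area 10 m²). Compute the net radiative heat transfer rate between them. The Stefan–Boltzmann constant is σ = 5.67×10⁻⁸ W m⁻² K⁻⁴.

For two large parallel gray plates, q = σ(T₁⁴ − T₂⁴) / (1/ε₁ + 1/ε₂ − 1).
1/ε₁ + 1/ε₂ − 1 = 1/0.80 + 1/0.42 − 1 = 2.631.
T₁⁴ − T₂⁴ = 2.28×10^12 − 1.13×10^12 = 1.16×10^12 K⁴.
q = 5.67×10⁻⁸ × 1.16×10^12 / 2.631 = 24900 W/m².
Q = q·A = 24900 × 10 = 2.49×10^5 W.

Q ≈ 2.49×10^5 W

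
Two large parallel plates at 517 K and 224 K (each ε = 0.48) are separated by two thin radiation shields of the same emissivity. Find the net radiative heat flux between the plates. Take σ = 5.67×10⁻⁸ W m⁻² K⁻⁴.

q ≈ 411 W/m²

Each of the 3 gaps contributes resistance (2/ε − 1) = 2/0.48 − 1 = 3.167; total = 9.500.
q = σ(T₁⁴ − T₂⁴) / 9.500 = 5.67×10⁻⁸ × 6.89×10^10 / 9.500 = 411 W/m².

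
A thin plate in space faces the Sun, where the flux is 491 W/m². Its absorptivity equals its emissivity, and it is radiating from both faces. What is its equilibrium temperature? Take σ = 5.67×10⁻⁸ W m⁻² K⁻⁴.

Absorbed flux αS = emitted flux 2εσT⁴ per unit area; with α = ε this gives T = (S/2σ)^(1/4).
T = (491 / (2 × 5.67×10⁻⁸))^(1/4) = (4.33×10^9)^(1/4).
T = 257 K.

T ≈ 257 K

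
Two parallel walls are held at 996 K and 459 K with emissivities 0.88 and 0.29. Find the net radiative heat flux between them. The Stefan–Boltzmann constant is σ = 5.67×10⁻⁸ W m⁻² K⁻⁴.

q ≈ 14900 W/m²

For two large parallel gray plates, q = σ(T₁⁴ − T₂⁴) / (1/ε₁ + 1/ε₂ − 1).
1/ε₁ + 1/ε₂ − 1 = 1/0.88 + 1/0.29 − 1 = 3.585.
T₁⁴ − T₂⁴ = 9.84×10^11 − 4.44×10^10 = 9.40×10^11 K⁴.
q = 5.67×10⁻⁸ × 9.40×10^11 / 3.585 = 14900 W/m².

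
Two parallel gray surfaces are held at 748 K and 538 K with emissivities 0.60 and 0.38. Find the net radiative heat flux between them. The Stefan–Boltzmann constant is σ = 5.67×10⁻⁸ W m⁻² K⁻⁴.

For two large parallel gray plates, q = σ(T₁⁴ − T₂⁴) / (1/ε₁ + 1/ε₂ − 1).
1/ε₁ + 1/ε₂ − 1 = 1/0.60 + 1/0.38 − 1 = 3.298.
T₁⁴ − T₂⁴ = 3.13×10^11 − 8.38×10^10 = 2.29×10^11 K⁴.
q = 5.67×10⁻⁸ × 2.29×10^11 / 3.298 = 3940 W/m².

q ≈ 3940 W/m²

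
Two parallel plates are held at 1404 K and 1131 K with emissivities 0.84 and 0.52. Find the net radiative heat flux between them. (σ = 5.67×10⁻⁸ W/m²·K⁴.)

For two large parallel gray plates, q = σ(T₁⁴ − T₂⁴) / (1/ε₁ + 1/ε₂ − 1).
1/ε₁ + 1/ε₂ − 1 = 1/0.84 + 1/0.52 − 1 = 2.114.
T₁⁴ − T₂⁴ = 3.89×10^12 − 1.64×10^12 = 2.25×10^12 K⁴.
q = 5.67×10⁻⁸ × 2.25×10^12 / 2.114 = 60300 W/m².

q ≈ 60300 W/m²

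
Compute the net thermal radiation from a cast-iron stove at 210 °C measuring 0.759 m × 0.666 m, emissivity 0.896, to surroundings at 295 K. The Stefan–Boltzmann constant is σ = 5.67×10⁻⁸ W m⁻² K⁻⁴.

Q ≈ 1200 W

A = 0.759 × 0.666 = 0.505 m².
Convert: 210 °C = 483 K.
Q = εσA(T⁴ − T_s⁴). T⁴ − T_s⁴ = (483)⁴ − (295)⁴ = 5.44×10^10 − 7.57×10^9 = 4.69×10^10 K⁴.
Q = 0.896 × 5.67×10⁻⁸ × 0.505 × 4.69×10^10 = 1200 W.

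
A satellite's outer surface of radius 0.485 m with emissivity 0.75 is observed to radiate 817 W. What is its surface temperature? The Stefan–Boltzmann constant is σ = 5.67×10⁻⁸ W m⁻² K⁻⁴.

A = 4πr² = 4π × (0.485)² = 2.96 m².
From P = εσAT⁴, T = (P / εσA)^(1/4) = (817 / (0.75 × 5.67×10⁻⁸ × 2.96))^(1/4).
T = (6.50×10^9)^(1/4) = 284 K.

T ≈ 284 K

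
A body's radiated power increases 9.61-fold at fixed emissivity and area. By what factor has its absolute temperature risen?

P ∝ T⁴ ⇒ T ∝ P^(1/4), so T scales by (9.61)^(1/4) = 1.76.

factor ≈ 1.76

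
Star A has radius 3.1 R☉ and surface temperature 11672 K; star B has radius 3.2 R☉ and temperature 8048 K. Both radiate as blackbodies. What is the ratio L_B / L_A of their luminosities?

L_B/L_A ≈ 0.241

L = 4πR²σT⁴ ∝ R²T⁴, so L_B/L_A = (3.2/3.1)² × (8048/11672)⁴ = 1.07 × 0.226 = 0.241.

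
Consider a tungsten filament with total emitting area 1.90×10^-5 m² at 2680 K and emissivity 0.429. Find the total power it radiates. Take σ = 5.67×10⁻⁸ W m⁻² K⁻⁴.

P = εσAT⁴ = 0.429 × 5.67×10⁻⁸ × 1.90×10^-5 × (2680)⁴ = 0.429 × 5.67×10⁻⁸ × 1.90×10^-5 × 5.16×10^13.
P = 23.8 W.

P ≈ 23.8 W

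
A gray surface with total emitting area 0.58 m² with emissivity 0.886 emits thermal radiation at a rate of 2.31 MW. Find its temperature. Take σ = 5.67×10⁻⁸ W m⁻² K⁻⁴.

From P = εσAT⁴, T = (P / εσA)^(1/4) = (2.31×10^6 / (0.886 × 5.67×10⁻⁸ × 0.580))^(1/4).
T = (7.93×10^13)^(1/4) = 2980 K.

T ≈ 2980 K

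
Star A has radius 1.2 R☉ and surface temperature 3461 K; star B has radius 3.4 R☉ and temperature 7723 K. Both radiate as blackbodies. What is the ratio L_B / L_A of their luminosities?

L_B/L_A ≈ 199

L = 4πR²σT⁴ ∝ R²T⁴, so L_B/L_A = (3.4/1.2)² × (7723/3461)⁴ = 8.03 × 24.8 = 199.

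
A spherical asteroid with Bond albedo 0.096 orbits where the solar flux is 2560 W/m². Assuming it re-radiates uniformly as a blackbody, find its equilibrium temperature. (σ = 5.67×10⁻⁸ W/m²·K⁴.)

T ≈ 318 K

Power absorbed = (1−a)S·πR²; power emitted = 4πR²σT⁴. Equating and cancelling πR²:
T = ((1−a)S / 4σ)^(1/4) = (2310 / (4 × 5.67×10⁻⁸))^(1/4) = (1.02×10^10)^(1/4).
T = 318 K.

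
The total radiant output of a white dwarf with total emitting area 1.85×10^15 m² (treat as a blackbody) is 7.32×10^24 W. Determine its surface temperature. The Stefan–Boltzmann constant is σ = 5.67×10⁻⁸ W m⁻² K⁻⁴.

T ≈ 16300 K

From P = σAT⁴, T = (P / σA)^(1/4) = (7.32×10^24 / (5.67×10⁻⁸ × 1.85×10^15))^(1/4).
T = (6.98×10^16)^(1/4) = 16300 K.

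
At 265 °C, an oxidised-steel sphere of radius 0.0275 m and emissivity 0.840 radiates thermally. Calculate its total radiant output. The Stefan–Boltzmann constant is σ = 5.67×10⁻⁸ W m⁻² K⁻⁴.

P ≈ 37.9 W

A = 4πr² = 4π × (0.0275)² = 9.50×10^-3 m².
265 °C = 538 K.
Stefan–Boltzmann: P = εσAT⁴ = 0.840 × 5.67×10⁻⁸ × 9.50×10^-3 × (538)⁴ = 0.840 × 5.67×10⁻⁸ × 9.50×10^-3 × 8.38×10^10.
P = 37.9 W.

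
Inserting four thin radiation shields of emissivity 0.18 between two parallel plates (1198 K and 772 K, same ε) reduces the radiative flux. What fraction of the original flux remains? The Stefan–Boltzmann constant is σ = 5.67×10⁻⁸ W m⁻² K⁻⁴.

ratio ≈ 0.200

With N identical shields there are N+1 = 5 gaps in series, each with the same radiative resistance, so the flux falls to 1/(N+1) of its unshielded value.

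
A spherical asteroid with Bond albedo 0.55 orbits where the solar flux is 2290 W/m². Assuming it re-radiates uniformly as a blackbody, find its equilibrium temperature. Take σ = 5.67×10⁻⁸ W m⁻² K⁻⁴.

T ≈ 260 K

Power absorbed = (1−a)S·πR²; power emitted = 4πR²σT⁴. Equating and cancelling πR²:
T = ((1−a)S / 4σ)^(1/4) = (1030 / (4 × 5.67×10⁻⁸))^(1/4) = (4.54×10^9)^(1/4).
T = 260 K.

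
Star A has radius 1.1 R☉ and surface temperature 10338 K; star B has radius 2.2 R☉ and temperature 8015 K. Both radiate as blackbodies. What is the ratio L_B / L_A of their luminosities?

L_B/L_A ≈ 1.45

L = 4πR²σT⁴ ∝ R²T⁴, so L_B/L_A = (2.2/1.1)² × (8015/10338)⁴ = 4.00 × 0.361 = 1.45.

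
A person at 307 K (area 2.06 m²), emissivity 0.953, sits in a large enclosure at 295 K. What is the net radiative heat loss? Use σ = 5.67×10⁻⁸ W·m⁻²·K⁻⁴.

Q ≈ 146 W

Q = εσA(T⁴ − T_s⁴). T⁴ − T_s⁴ = (307)⁴ − (295)⁴ = 8.88×10^9 − 7.57×10^9 = 1.31×10^9 K⁴.
Q = 0.953 × 5.67×10⁻⁸ × 2.06 × 1.31×10^9 = 146 W.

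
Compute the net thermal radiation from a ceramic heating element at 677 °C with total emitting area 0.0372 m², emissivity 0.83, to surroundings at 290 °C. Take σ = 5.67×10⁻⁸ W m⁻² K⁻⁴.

Convert: 677 °C = 950 K; 290 °C = 563 K.
Q = εσA(T⁴ − T_s⁴). T⁴ − T_s⁴ = (950)⁴ − (563)⁴ = 8.15×10^11 − 1.00×10^11 = 7.14×10^11 K⁴.
Q = 0.83 × 5.67×10⁻⁸ × 0.0372 × 7.14×10^11 = 1250 W.

Q ≈ 1250 W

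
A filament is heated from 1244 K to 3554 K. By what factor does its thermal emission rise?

P ∝ T⁴, so the ratio is (3554/1244)⁴ = (2.857)⁴ = 66.6.

ratio ≈ 66.6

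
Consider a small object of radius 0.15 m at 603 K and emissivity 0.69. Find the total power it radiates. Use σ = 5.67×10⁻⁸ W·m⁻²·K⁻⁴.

A = 4πr² = 4π × (0.15)² = 0.283 m².
P = εσAT⁴ = 0.69 × 5.67×10⁻⁸ × 0.283 × (603)⁴ = 0.69 × 5.67×10⁻⁸ × 0.283 × 1.32×10^11.
P = 1460 W.

P ≈ 1460 W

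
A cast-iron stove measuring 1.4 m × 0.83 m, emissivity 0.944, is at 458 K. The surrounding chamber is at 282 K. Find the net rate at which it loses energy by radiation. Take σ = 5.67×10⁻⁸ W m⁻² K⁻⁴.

A = 1.4 × 0.83 = 1.16 m².
Q = εσA(T⁴ − T_s⁴). T⁴ − T_s⁴ = (458)⁴ − (282)⁴ = 4.40×10^10 − 6.32×10^9 = 3.77×10^10 K⁴.
Q = 0.944 × 5.67×10⁻⁸ × 1.16 × 3.77×10^10 = 2340 W.

Q ≈ 2340 W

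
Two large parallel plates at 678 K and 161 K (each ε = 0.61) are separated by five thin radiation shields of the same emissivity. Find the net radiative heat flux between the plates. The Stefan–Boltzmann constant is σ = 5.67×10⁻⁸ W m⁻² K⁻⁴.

Each of the 6 gaps contributes resistance (2/ε − 1) = 2/0.61 − 1 = 2.279; total = 13.67.
q = σ(T₁⁴ − T₂⁴) / 13.67 = 5.67×10⁻⁸ × 2.11×10^11 / 13.67 = 874 W/m².

q ≈ 874 W/m²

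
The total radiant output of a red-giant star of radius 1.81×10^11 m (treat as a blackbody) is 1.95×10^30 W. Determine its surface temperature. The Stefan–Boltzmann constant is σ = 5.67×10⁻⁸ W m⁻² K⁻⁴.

A = 4πr² = 4π × (1.81×10^11)² = 4.12×10^23 m².
From P = σAT⁴, T = (P / σA)^(1/4) = (1.95×10^30 / (5.67×10⁻⁸ × 4.12×10^23))^(1/4).
T = (8.35×10^13)^(1/4) = 3020 K.

T ≈ 3020 K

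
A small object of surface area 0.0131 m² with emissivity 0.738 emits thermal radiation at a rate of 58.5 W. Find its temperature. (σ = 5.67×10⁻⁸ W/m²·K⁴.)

T ≈ 572 K

From P = εσAT⁴, T = (P / εσA)^(1/4) = (58.5 / (0.738 × 5.67×10⁻⁸ × 0.0131))^(1/4).
T = (1.07×10^11)^(1/4) = 572 K.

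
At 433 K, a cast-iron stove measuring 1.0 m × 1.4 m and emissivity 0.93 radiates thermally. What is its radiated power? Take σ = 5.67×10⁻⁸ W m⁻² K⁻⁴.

A = 1.0 × 1.4 = 1.40 m².
P = εσAT⁴ = 0.93 × 5.67×10⁻⁸ × 1.40 × (433)⁴ = 0.93 × 5.67×10⁻⁸ × 1.40 × 3.52×10^10.
P = 2600 W.

P ≈ 2600 W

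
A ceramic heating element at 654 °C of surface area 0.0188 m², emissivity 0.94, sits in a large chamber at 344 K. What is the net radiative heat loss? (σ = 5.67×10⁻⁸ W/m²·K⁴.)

Q ≈ 726 W

Convert: 654 °C = 927 K.
Q = εσA(T⁴ − T_s⁴). T⁴ − T_s⁴ = (927)⁴ − (344)⁴ = 7.38×10^11 − 1.40×10^10 = 7.24×10^11 K⁴.
Q = 0.94 × 5.67×10⁻⁸ × 0.0188 × 7.24×10^11 = 726 W.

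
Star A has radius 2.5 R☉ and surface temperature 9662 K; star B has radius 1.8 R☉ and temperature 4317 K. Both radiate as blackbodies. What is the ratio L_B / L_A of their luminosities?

L = 4πR²σT⁴ ∝ R²T⁴, so L_B/L_A = (1.8/2.5)² × (4317/9662)⁴ = 0.518 × 0.0399 = 0.0207.

L_B/L_A ≈ 0.0207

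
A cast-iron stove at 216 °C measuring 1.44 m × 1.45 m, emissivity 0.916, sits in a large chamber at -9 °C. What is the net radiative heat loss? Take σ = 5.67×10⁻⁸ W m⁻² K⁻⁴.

Q ≈ 5670 W

A = 1.44 × 1.45 = 2.09 m².
Convert: 216 °C = 489 K; -9 °C = 264 K.
Q = εσA(T⁴ − T_s⁴). T⁴ − T_s⁴ = (489)⁴ − (264)⁴ = 5.72×10^10 − 4.86×10^9 = 5.23×10^10 K⁴.
Q = 0.916 × 5.67×10⁻⁸ × 2.09 × 5.23×10^10 = 5670 W.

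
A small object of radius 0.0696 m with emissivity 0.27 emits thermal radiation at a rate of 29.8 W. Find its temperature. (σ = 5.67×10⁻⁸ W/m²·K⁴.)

A = 4πr² = 4π × (0.0696)² = 0.0609 m².
From P = εσAT⁴, T = (P / εσA)^(1/4) = (29.8 / (0.27 × 5.67×10⁻⁸ × 0.0609))^(1/4).
T = (3.20×10^10)^(1/4) = 423 K.

T ≈ 423 K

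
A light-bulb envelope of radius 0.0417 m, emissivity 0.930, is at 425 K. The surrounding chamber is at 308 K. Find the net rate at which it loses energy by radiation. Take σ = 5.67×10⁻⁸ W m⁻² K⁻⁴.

A = 4πr² = 4π × (0.0417)² = 0.0219 m².
Q = εσA(T⁴ − T_s⁴). T⁴ − T_s⁴ = (425)⁴ − (308)⁴ = 3.26×10^10 − 9.00×10^9 = 2.36×10^10 K⁴.
Q = 0.930 × 5.67×10⁻⁸ × 0.0219 × 2.36×10^10 = 27.2 W.

Q ≈ 27.2 W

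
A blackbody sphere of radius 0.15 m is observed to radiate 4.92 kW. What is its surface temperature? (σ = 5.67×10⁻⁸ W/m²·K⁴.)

A = 4πr² = 4π × (0.15)² = 0.283 m².
From P = σAT⁴, T = (P / σA)^(1/4) = (4920 / (5.67×10⁻⁸ × 0.283))^(1/4).
T = (3.07×10^11)^(1/4) = 744 K.

T ≈ 744 K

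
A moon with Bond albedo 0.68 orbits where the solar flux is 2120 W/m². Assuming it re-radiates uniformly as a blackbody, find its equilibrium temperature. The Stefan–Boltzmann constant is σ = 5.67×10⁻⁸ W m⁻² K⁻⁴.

T ≈ 234 K

Power absorbed = (1−a)S·πR²; power emitted = 4πR²σT⁴. Equating and cancelling πR²:
T = ((1−a)S / 4σ)^(1/4) = (678 / (4 × 5.67×10⁻⁸))^(1/4) = (2.99×10^9)^(1/4).
T = 234 K.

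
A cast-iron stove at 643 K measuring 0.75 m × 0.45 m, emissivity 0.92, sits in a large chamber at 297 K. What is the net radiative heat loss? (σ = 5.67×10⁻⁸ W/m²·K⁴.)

Q ≈ 2870 W

A = 0.75 × 0.45 = 0.338 m².
Q = εσA(T⁴ − T_s⁴). T⁴ − T_s⁴ = (643)⁴ − (297)⁴ = 1.71×10^11 − 7.78×10^9 = 1.63×10^11 K⁴.
Q = 0.92 × 5.67×10⁻⁸ × 0.338 × 1.63×10^11 = 2870 W.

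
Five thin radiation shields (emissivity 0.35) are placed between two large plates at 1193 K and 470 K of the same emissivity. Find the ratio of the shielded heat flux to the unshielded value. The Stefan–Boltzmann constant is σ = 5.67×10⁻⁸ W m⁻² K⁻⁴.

ratio ≈ 0.167

With N identical shields there are N+1 = 6 gaps in series, each with the same radiative resistance, so the flux falls to 1/(N+1) of its unshielded value.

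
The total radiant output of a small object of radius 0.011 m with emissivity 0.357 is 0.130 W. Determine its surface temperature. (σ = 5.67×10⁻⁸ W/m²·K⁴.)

A = 4πr² = 4π × (0.011)² = 1.52×10^-3 m².
From P = εσAT⁴, T = (P / εσA)^(1/4) = (0.130 / (0.357 × 5.67×10⁻⁸ × 1.52×10^-3))^(1/4).
T = (4.22×10^9)^(1/4) = 255 K.

T ≈ 255 K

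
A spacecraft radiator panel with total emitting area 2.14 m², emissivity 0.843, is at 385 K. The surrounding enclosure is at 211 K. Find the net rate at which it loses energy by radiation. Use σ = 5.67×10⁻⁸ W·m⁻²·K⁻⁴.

Q ≈ 2040 W

Q = εσA(T⁴ − T_s⁴). T⁴ − T_s⁴ = (385)⁴ − (211)⁴ = 2.20×10^10 − 1.98×10^9 = 2.00×10^10 K⁴.
Q = 0.843 × 5.67×10⁻⁸ × 2.14 × 2.00×10^10 = 2040 W.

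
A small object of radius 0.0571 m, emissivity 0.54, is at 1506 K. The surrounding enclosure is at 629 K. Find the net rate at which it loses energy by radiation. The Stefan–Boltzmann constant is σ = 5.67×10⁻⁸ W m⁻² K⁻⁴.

A = 4πr² = 4π × (0.0571)² = 0.0410 m².
Q = εσA(T⁴ − T_s⁴). T⁴ − T_s⁴ = (1506)⁴ − (629)⁴ = 5.14×10^12 − 1.57×10^11 = 4.99×10^12 K⁴.
Q = 0.54 × 5.67×10⁻⁸ × 0.0410 × 4.99×10^12 = 6260 W.

Q ≈ 6260 W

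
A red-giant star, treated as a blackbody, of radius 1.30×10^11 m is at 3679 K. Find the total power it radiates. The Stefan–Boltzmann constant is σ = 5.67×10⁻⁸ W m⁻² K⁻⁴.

P ≈ 2.21×10^30 W

A = 4πr² = 4π × (1.30×10^11)² = 2.12×10^23 m².
P = σAT⁴ = 5.67×10⁻⁸ × 2.12×10^23 × (3679)⁴ = 5.67×10⁻⁸ × 2.12×10^23 × 1.83×10^14.
P = 2.21×10^30 W.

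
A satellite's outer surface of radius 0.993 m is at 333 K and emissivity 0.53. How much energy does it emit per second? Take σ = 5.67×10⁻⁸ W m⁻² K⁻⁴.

P ≈ 4580 W

A = 4πr² = 4π × (0.993)² = 12.4 m².
Stefan–Boltzmann: P = εσAT⁴ = 0.53 × 5.67×10⁻⁸ × 12.4 × (333)⁴ = 0.53 × 5.67×10⁻⁸ × 12.4 × 1.23×10^10.
P = 4580 W.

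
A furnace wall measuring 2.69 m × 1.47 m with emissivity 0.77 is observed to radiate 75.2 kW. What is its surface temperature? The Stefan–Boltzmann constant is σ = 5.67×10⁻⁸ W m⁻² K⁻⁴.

A = 2.69 × 1.47 = 3.95 m².
From P = εσAT⁴, T = (P / εσA)^(1/4) = (75200 / (0.77 × 5.67×10⁻⁸ × 3.95))^(1/4).
T = (4.36×10^11)^(1/4) = 812 K.

T ≈ 812 K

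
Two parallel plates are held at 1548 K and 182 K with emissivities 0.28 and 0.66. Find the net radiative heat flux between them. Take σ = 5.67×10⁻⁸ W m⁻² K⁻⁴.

q ≈ 79700 W/m²

For two large parallel gray plates, q = σ(T₁⁴ − T₂⁴) / (1/ε₁ + 1/ε₂ − 1).
1/ε₁ + 1/ε₂ − 1 = 1/0.28 + 1/0.66 − 1 = 4.087.
T₁⁴ − T₂⁴ = 5.74×10^12 − 1.10×10^9 = 5.74×10^12 K⁴.
q = 5.67×10⁻⁸ × 5.74×10^12 / 4.087 = 79700 W/m².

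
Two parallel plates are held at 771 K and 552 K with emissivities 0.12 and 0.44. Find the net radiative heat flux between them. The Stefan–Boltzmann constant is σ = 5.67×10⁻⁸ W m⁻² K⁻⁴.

For two large parallel gray plates, q = σ(T₁⁴ − T₂⁴) / (1/ε₁ + 1/ε₂ − 1).
1/ε₁ + 1/ε₂ − 1 = 1/0.12 + 1/0.44 − 1 = 9.606.
T₁⁴ − T₂⁴ = 3.53×10^11 − 9.28×10^10 = 2.61×10^11 K⁴.
q = 5.67×10⁻⁸ × 2.61×10^11 / 9.606 = 1540 W/m².

q ≈ 1540 W/m²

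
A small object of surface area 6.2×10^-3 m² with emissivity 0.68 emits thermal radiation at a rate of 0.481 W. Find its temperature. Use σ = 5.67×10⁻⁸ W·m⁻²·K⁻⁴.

T ≈ 212 K

From P = εσAT⁴, T = (P / εσA)^(1/4) = (0.481 / (0.68 × 5.67×10⁻⁸ × 6.20×10^-3))^(1/4).
T = (2.01×10^9)^(1/4) = 212 K.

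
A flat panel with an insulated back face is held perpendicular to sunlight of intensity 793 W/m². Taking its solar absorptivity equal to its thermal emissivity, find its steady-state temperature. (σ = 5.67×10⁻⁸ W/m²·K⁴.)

T ≈ 344 K

Absorbed flux αS = emitted flux εσT⁴ (one radiating face); with α = ε, T = (S/σ)^(1/4).
T = (793 / 5.67×10⁻⁸)^(1/4) = (1.40×10^10)^(1/4).
T = 344 K.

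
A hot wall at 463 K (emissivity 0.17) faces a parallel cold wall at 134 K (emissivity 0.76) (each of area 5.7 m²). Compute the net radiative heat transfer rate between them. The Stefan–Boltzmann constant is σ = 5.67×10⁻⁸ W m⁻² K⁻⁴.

For two large parallel gray plates, q = σ(T₁⁴ − T₂⁴) / (1/ε₁ + 1/ε₂ − 1).
1/ε₁ + 1/ε₂ − 1 = 1/0.17 + 1/0.76 − 1 = 6.198.
T₁⁴ − T₂⁴ = 4.60×10^10 − 3.22×10^8 = 4.56×10^10 K⁴.
q = 5.67×10⁻⁸ × 4.56×10^10 / 6.198 = 417 W/m².
Q = q·A = 417 × 5.7 = 2380 W.

Q ≈ 2380 W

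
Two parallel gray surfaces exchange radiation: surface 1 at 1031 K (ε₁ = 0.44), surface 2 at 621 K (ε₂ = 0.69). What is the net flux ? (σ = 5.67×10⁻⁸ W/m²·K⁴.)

q ≈ 20400 W/m²

For two large parallel gray plates, q = σ(T₁⁴ − T₂⁴) / (1/ε₁ + 1/ε₂ − 1).
1/ε₁ + 1/ε₂ − 1 = 1/0.44 + 1/0.69 − 1 = 2.722.
T₁⁴ − T₂⁴ = 1.13×10^12 − 1.49×10^11 = 9.81×10^11 K⁴.
q = 5.67×10⁻⁸ × 9.81×10^11 / 2.722 = 20400 W/m².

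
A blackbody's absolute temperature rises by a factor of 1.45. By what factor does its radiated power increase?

P ∝ T⁴, so the power scales as (1.45)⁴ = 4.42.

factor ≈ 4.42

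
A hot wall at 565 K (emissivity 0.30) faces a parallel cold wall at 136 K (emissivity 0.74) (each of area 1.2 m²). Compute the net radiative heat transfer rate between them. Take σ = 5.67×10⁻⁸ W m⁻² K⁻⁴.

For two large parallel gray plates, q = σ(T₁⁴ − T₂⁴) / (1/ε₁ + 1/ε₂ − 1).
1/ε₁ + 1/ε₂ − 1 = 1/0.30 + 1/0.74 − 1 = 3.685.
T₁⁴ − T₂⁴ = 1.02×10^11 − 3.42×10^8 = 1.02×10^11 K⁴.
q = 5.67×10⁻⁸ × 1.02×10^11 / 3.685 = 1560 W/m².
Q = q·A = 1560 × 1.2 = 1880 W.

Q ≈ 1880 W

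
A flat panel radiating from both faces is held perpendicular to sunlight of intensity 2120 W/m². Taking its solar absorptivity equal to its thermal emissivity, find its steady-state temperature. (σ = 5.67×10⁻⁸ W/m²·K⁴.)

T ≈ 370 K

Absorbed flux αS = emitted flux 2εσT⁴ per unit area; with α = ε this gives T = (S/2σ)^(1/4).
T = (2120 / (2 × 5.67×10⁻⁸))^(1/4) = (1.87×10^10)^(1/4).
T = 370 K.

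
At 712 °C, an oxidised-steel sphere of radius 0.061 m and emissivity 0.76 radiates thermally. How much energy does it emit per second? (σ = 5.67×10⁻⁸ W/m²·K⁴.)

P ≈ 1900 W

A = 4πr² = 4π × (0.061)² = 0.0468 m².
712 °C = 985 K.
P = εσAT⁴ = 0.76 × 5.67×10⁻⁸ × 0.0468 × (985)⁴ = 0.76 × 5.67×10⁻⁸ × 0.0468 × 9.41×10^11.
P = 1900 W.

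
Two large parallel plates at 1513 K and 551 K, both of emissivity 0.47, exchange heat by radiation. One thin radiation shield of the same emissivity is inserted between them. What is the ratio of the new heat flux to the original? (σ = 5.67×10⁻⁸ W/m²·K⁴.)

With N identical shields there are N+1 = 2 gaps in series, each with the same radiative resistance, so the flux falls to 1/(N+1) of its unshielded value.

ratio ≈ 0.500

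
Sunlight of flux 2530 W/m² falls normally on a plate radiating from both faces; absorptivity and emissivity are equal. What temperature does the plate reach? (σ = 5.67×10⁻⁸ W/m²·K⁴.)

Absorbed flux αS = emitted flux 2εσT⁴ per unit area; with α = ε this gives T = (S/2σ)^(1/4).
T = (2530 / (2 × 5.67×10⁻⁸))^(1/4) = (2.23×10^10)^(1/4).
T = 386 K.

T ≈ 386 K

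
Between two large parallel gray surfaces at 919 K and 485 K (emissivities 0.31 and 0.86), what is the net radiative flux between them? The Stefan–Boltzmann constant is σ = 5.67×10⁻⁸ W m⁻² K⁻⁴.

q ≈ 11000 W/m²

For two large parallel gray plates, q = σ(T₁⁴ − T₂⁴) / (1/ε₁ + 1/ε₂ − 1).
1/ε₁ + 1/ε₂ − 1 = 1/0.31 + 1/0.86 − 1 = 3.389.
T₁⁴ − T₂⁴ = 7.13×10^11 − 5.53×10^10 = 6.58×10^11 K⁴.
q = 5.67×10⁻⁸ × 6.58×10^11 / 3.389 = 11000 W/m².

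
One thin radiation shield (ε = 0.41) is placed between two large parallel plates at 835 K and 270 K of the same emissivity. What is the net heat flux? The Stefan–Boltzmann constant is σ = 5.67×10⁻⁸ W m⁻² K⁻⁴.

Each of the 2 gaps contributes resistance (2/ε − 1) = 2/0.41 − 1 = 3.878; total = 7.756.
q = σ(T₁⁴ − T₂⁴) / 7.756 = 5.67×10⁻⁸ × 4.81×10^11 / 7.756 = 3510 W/m².

q ≈ 3510 W/m²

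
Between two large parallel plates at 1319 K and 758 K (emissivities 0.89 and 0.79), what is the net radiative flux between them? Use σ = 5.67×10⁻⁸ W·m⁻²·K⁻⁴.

For two large parallel gray plates, q = σ(T₁⁴ − T₂⁴) / (1/ε₁ + 1/ε₂ − 1).
1/ε₁ + 1/ε₂ − 1 = 1/0.89 + 1/0.79 − 1 = 1.389.
T₁⁴ − T₂⁴ = 3.03×10^12 − 3.30×10^11 = 2.70×10^12 K⁴.
q = 5.67×10⁻⁸ × 2.70×10^12 / 1.389 = 1.10×10^5 W/m².

q ≈ 1.10×10^5 W/m²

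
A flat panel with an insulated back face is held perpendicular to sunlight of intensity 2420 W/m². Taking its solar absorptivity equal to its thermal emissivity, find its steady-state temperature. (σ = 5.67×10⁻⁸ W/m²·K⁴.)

Absorbed flux αS = emitted flux εσT⁴ (one radiating face); with α = ε, T = (S/σ)^(1/4).
T = (2420 / 5.67×10⁻⁸)^(1/4) = (4.27×10^10)^(1/4).
T = 455 K.

T ≈ 455 K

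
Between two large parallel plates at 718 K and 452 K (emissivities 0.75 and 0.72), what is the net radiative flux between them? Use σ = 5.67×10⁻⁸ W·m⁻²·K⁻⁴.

q ≈ 7380 W/m²

For two large parallel gray plates, q = σ(T₁⁴ − T₂⁴) / (1/ε₁ + 1/ε₂ − 1).
1/ε₁ + 1/ε₂ − 1 = 1/0.75 + 1/0.72 − 1 = 1.722.
T₁⁴ − T₂⁴ = 2.66×10^11 − 4.17×10^10 = 2.24×10^11 K⁴.
q = 5.67×10⁻⁸ × 2.24×10^11 / 1.722 = 7380 W/m².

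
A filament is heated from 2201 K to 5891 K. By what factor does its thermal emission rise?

ratio ≈ 51.3

P ∝ T⁴, so the ratio is (5891/2201)⁴ = (2.677)⁴ = 51.3.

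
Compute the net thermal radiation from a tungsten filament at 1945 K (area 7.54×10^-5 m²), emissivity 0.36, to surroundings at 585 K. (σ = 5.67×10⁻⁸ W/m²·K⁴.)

Q = εσA(T⁴ − T_s⁴). T⁴ − T_s⁴ = (1945)⁴ − (585)⁴ = 1.43×10^13 − 1.17×10^11 = 1.42×10^13 K⁴.
Q = 0.36 × 5.67×10⁻⁸ × 7.54×10^-5 × 1.42×10^13 = 21.8 W.

Q ≈ 21.8 W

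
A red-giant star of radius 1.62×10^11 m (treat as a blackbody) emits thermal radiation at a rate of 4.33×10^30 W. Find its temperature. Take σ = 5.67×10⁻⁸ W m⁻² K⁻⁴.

T ≈ 3900 K

A = 4πr² = 4π × (1.62×10^11)² = 3.30×10^23 m².
From P = σAT⁴, T = (P / σA)^(1/4) = (4.33×10^30 / (5.67×10⁻⁸ × 3.30×10^23))^(1/4).
T = (2.32×10^14)^(1/4) = 3900 K.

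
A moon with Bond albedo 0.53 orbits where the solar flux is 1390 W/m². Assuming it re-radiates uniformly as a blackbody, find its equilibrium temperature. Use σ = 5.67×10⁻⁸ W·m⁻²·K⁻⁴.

Power absorbed = (1−a)S·πR²; power emitted = 4πR²σT⁴. Equating and cancelling πR²:
T = ((1−a)S / 4σ)^(1/4) = (653 / (4 × 5.67×10⁻⁸))^(1/4) = (2.88×10^9)^(1/4).
T = 232 K.

T ≈ 232 K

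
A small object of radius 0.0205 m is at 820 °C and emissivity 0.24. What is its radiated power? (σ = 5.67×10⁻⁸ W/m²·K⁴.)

A = 4πr² = 4π × (0.0205)² = 5.28×10^-3 m².
820 °C = 1093 K.
P = εσAT⁴ = 0.24 × 5.67×10⁻⁸ × 5.28×10^-3 × (1093)⁴ = 0.24 × 5.67×10⁻⁸ × 5.28×10^-3 × 1.43×10^12.
P = 103 W.

P ≈ 103 W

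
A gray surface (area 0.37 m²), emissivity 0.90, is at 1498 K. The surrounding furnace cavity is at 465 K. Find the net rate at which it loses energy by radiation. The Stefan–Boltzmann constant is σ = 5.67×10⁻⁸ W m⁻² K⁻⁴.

Q ≈ 94200 W

Q = εσA(T⁴ − T_s⁴). T⁴ − T_s⁴ = (1498)⁴ − (465)⁴ = 5.04×10^12 − 4.68×10^10 = 4.99×10^12 K⁴.
Q = 0.90 × 5.67×10⁻⁸ × 0.370 × 4.99×10^12 = 94200 W.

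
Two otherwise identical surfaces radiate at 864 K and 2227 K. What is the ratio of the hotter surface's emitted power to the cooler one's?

P ∝ T⁴, so the ratio is (2227/864)⁴ = (2.578)⁴ = 44.1.

ratio ≈ 44.1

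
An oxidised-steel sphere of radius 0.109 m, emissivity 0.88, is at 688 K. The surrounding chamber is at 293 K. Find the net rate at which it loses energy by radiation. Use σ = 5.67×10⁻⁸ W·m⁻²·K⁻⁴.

Q ≈ 1610 W

A = 4πr² = 4π × (0.109)² = 0.149 m².
Q = εσA(T⁴ − T_s⁴). T⁴ − T_s⁴ = (688)⁴ − (293)⁴ = 2.24×10^11 − 7.37×10^9 = 2.17×10^11 K⁴.
Q = 0.88 × 5.67×10⁻⁸ × 0.149 × 2.17×10^11 = 1610 W.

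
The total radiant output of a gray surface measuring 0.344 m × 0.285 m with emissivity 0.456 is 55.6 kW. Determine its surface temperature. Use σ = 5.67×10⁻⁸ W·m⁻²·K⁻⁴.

T ≈ 2160 K

A = 0.344 × 0.285 = 0.0980 m².
From P = εσAT⁴, T = (P / εσA)^(1/4) = (55600 / (0.456 × 5.67×10⁻⁸ × 0.0980))^(1/4).
T = (2.19×10^13)^(1/4) = 2160 K.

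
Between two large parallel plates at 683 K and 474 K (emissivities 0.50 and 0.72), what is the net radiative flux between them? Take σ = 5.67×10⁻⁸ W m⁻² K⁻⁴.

For two large parallel gray plates, q = σ(T₁⁴ − T₂⁴) / (1/ε₁ + 1/ε₂ − 1).
1/ε₁ + 1/ε₂ − 1 = 1/0.50 + 1/0.72 − 1 = 2.389.
T₁⁴ − T₂⁴ = 2.18×10^11 − 5.05×10^10 = 1.67×10^11 K⁴.
q = 5.67×10⁻⁸ × 1.67×10^11 / 2.389 = 3970 W/m².

q ≈ 3970 W/m²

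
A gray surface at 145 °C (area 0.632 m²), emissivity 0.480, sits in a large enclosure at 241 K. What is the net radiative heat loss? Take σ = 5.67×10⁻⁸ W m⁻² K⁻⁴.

Convert: 145 °C = 418 K.
Q = εσA(T⁴ − T_s⁴). T⁴ − T_s⁴ = (418)⁴ − (241)⁴ = 3.05×10^10 − 3.37×10^9 = 2.72×10^10 K⁴.
Q = 0.480 × 5.67×10⁻⁸ × 0.632 × 2.72×10^10 = 467 W.

Q ≈ 467 W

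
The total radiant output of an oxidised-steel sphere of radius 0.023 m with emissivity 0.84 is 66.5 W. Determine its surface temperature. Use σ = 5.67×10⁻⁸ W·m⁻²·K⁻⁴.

T ≈ 677 K

A = 4πr² = 4π × (0.023)² = 6.65×10^-3 m².
From P = εσAT⁴, T = (P / εσA)^(1/4) = (66.5 / (0.84 × 5.67×10⁻⁸ × 6.65×10^-3))^(1/4).
T = (2.10×10^11)^(1/4) = 677 K.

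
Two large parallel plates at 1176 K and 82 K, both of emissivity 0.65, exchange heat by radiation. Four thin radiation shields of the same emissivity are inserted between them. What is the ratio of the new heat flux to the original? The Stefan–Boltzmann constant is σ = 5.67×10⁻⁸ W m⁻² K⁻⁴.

With N identical shields there are N+1 = 5 gaps in series, each with the same radiative resistance, so the flux falls to 1/(N+1) of its unshielded value.

ratio ≈ 0.200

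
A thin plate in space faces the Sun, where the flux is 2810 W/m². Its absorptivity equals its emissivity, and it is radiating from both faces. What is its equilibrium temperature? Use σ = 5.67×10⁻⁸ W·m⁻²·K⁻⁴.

T ≈ 397 K

Absorbed flux αS = emitted flux 2εσT⁴ per unit area; with α = ε this gives T = (S/2σ)^(1/4).
T = (2810 / (2 × 5.67×10⁻⁸))^(1/4) = (2.48×10^10)^(1/4).
T = 397 K.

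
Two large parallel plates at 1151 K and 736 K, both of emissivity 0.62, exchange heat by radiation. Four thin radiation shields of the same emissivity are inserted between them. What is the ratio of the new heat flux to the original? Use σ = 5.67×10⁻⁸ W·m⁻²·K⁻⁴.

ratio ≈ 0.200

With N identical shields there are N+1 = 5 gaps in series, each with the same radiative resistance, so the flux falls to 1/(N+1) of its unshielded value.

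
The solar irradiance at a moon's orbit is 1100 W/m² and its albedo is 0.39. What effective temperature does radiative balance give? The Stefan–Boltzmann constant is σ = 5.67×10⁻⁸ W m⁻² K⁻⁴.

T ≈ 233 K

Power absorbed = (1−a)S·πR²; power emitted = 4πR²σT⁴. Equating and cancelling πR²:
T = ((1−a)S / 4σ)^(1/4) = (671 / (4 × 5.67×10⁻⁸))^(1/4) = (2.96×10^9)^(1/4).
T = 233 K.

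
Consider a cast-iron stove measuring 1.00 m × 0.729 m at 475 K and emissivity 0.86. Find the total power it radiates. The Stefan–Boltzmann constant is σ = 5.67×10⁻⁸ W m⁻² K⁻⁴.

P ≈ 1810 W

A = 1.00 × 0.729 = 0.729 m².
Stefan–Boltzmann: P = εσAT⁴ = 0.86 × 5.67×10⁻⁸ × 0.729 × (475)⁴ = 0.86 × 5.67×10⁻⁸ × 0.729 × 5.09×10^10.
P = 1810 W.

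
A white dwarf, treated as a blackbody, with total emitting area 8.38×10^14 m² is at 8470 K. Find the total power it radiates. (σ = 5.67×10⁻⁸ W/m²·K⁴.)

P ≈ 2.45×10^23 W

P = σAT⁴ = 5.67×10⁻⁸ × 8.38×10^14 × (8470)⁴ = 5.67×10⁻⁸ × 8.38×10^14 × 5.15×10^15.
P = 2.45×10^23 W.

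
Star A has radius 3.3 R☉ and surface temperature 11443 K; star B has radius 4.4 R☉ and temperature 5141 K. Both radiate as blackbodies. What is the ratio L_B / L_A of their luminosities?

L = 4πR²σT⁴ ∝ R²T⁴, so L_B/L_A = (4.4/3.3)² × (5141/11443)⁴ = 1.78 × 0.0407 = 0.0724.

L_B/L_A ≈ 0.0724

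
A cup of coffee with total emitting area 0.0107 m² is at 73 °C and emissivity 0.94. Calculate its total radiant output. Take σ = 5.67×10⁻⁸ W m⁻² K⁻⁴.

73 °C = 346 K.
P = εσAT⁴ = 0.94 × 5.67×10⁻⁸ × 0.0107 × (346)⁴ = 0.94 × 5.67×10⁻⁸ × 0.0107 × 1.43×10^10.
P = 8.17 W.

P ≈ 8.17 W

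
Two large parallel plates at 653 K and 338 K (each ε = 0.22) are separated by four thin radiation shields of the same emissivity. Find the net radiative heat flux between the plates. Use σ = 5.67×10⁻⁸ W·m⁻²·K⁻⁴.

q ≈ 237 W/m²

Each of the 5 gaps contributes resistance (2/ε − 1) = 2/0.22 − 1 = 8.091; total = 40.45.
q = σ(T₁⁴ − T₂⁴) / 40.45 = 5.67×10⁻⁸ × 1.69×10^11 / 40.45 = 237 W/m².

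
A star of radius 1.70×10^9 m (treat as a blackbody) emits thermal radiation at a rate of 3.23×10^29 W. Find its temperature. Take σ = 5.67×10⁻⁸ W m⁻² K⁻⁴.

A = 4πr² = 4π × (1.70×10^9)² = 3.63×10^19 m².
From P = σAT⁴, T = (P / σA)^(1/4) = (3.23×10^29 / (5.67×10⁻⁸ × 3.63×10^19))^(1/4).
T = (1.57×10^17)^(1/4) = 19900 K.

T ≈ 19900 K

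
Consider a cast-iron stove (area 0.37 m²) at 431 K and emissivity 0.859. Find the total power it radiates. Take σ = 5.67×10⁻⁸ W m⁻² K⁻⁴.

P = εσAT⁴ = 0.859 × 5.67×10⁻⁸ × 0.370 × (431)⁴ = 0.859 × 5.67×10⁻⁸ × 0.370 × 3.45×10^10.
P = 622 W.

P ≈ 622 W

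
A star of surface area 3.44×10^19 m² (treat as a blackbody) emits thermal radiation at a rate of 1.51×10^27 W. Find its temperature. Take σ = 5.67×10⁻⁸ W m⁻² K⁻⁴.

From P = σAT⁴, T = (P / σA)^(1/4) = (1.51×10^27 / (5.67×10⁻⁸ × 3.44×10^19))^(1/4).
T = (7.74×10^14)^(1/4) = 5270 K.

T ≈ 5270 K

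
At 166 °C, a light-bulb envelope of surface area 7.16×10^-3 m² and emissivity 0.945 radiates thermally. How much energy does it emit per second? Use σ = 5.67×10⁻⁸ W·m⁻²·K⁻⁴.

166 °C = 439 K.
P = εσAT⁴ = 0.945 × 5.67×10⁻⁸ × 7.16×10^-3 × (439)⁴ = 0.945 × 5.67×10⁻⁸ × 7.16×10^-3 × 3.71×10^10.
P = 14.2 W.

P ≈ 14.2 W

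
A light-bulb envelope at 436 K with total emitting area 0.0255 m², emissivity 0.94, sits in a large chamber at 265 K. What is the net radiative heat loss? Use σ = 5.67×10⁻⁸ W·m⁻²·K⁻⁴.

Q = εσA(T⁴ − T_s⁴). T⁴ − T_s⁴ = (436)⁴ − (265)⁴ = 3.61×10^10 − 4.93×10^9 = 3.12×10^10 K⁴.
Q = 0.94 × 5.67×10⁻⁸ × 0.0255 × 3.12×10^10 = 42.4 W.

Q ≈ 42.4 W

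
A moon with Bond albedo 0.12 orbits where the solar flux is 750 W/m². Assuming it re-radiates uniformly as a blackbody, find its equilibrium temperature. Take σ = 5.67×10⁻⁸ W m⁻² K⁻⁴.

Power absorbed = (1−a)S·πR²; power emitted = 4πR²σT⁴. Equating and cancelling πR²:
T = ((1−a)S / 4σ)^(1/4) = (660 / (4 × 5.67×10⁻⁸))^(1/4) = (2.91×10^9)^(1/4).
T = 232 K.

T ≈ 232 K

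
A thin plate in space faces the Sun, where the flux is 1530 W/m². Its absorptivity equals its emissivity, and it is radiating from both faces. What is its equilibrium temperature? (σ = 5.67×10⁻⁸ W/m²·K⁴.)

Absorbed flux αS = emitted flux 2εσT⁴ per unit area; with α = ε this gives T = (S/2σ)^(1/4).
T = (1530 / (2 × 5.67×10⁻⁸))^(1/4) = (1.35×10^10)^(1/4).
T = 341 K.

T ≈ 341 K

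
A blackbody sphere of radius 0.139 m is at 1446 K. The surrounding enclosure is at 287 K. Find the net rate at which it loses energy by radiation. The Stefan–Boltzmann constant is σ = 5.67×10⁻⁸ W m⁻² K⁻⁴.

A = 4πr² = 4π × (0.139)² = 0.243 m².
Q = σA(T⁴ − T_s⁴). T⁴ − T_s⁴ = (1446)⁴ − (287)⁴ = 4.37×10^12 − 6.78×10^9 = 4.37×10^12 K⁴.
Q = 5.67×10⁻⁸ × 0.243 × 4.37×10^12 = 60100 W.

Q ≈ 60100 W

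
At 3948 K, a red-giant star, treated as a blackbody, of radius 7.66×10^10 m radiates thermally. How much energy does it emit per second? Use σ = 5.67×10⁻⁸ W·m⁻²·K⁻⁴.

A = 4πr² = 4π × (7.66×10^10)² = 7.37×10^22 m².
P = σAT⁴ = 5.67×10⁻⁸ × 7.37×10^22 × (3948)⁴ = 5.67×10⁻⁸ × 7.37×10^22 × 2.43×10^14.
P = 1.02×10^30 W.

P ≈ 1.02×10^30 W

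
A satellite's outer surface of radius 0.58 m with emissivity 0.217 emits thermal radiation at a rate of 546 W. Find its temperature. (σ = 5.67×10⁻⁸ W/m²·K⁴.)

T ≈ 320 K

A = 4πr² = 4π × (0.58)² = 4.23 m².
From P = εσAT⁴, T = (P / εσA)^(1/4) = (546 / (0.217 × 5.67×10⁻⁸ × 4.23))^(1/4).
T = (1.05×10^10)^(1/4) = 320 K.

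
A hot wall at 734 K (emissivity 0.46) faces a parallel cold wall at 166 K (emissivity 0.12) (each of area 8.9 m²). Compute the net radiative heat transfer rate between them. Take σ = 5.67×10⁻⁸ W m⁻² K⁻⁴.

Q ≈ 15400 W

For two large parallel gray plates, q = σ(T₁⁴ − T₂⁴) / (1/ε₁ + 1/ε₂ − 1).
1/ε₁ + 1/ε₂ − 1 = 1/0.46 + 1/0.12 − 1 = 9.507.
T₁⁴ − T₂⁴ = 2.90×10^11 − 7.59×10^8 = 2.89×10^11 K⁴.
q = 5.67×10⁻⁸ × 2.89×10^11 / 9.507 = 1730 W/m².
Q = q·A = 1730 × 8.9 = 15400 W.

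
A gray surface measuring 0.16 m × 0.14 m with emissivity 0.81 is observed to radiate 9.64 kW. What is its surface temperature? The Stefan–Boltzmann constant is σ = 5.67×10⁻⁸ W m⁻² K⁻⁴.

A = 0.16 × 0.14 = 0.0224 m².
From P = εσAT⁴, T = (P / εσA)^(1/4) = (9640 / (0.81 × 5.67×10⁻⁸ × 0.0224))^(1/4).
T = (9.37×10^12)^(1/4) = 1750 K.

T ≈ 1750 K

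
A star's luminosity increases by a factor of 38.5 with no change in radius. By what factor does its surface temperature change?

factor ≈ 2.49

P ∝ T⁴ ⇒ T ∝ P^(1/4), so T scales by (38.5)^(1/4) = 2.49.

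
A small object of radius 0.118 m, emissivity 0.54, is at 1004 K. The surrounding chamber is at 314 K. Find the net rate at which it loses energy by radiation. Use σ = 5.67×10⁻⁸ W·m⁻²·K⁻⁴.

A = 4πr² = 4π × (0.118)² = 0.175 m².
Q = εσA(T⁴ − T_s⁴). T⁴ − T_s⁴ = (1004)⁴ − (314)⁴ = 1.02×10^12 − 9.72×10^9 = 1.01×10^12 K⁴.
Q = 0.54 × 5.67×10⁻⁸ × 0.175 × 1.01×10^12 = 5390 W.

Q ≈ 5390 W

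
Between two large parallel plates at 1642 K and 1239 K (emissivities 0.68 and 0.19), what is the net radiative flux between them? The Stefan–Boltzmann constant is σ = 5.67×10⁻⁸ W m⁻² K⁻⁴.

q ≈ 48600 W/m²

For two large parallel gray plates, q = σ(T₁⁴ − T₂⁴) / (1/ε₁ + 1/ε₂ − 1).
1/ε₁ + 1/ε₂ − 1 = 1/0.68 + 1/0.19 − 1 = 5.734.
T₁⁴ − T₂⁴ = 7.27×10^12 − 2.36×10^12 = 4.91×10^12 K⁴.
q = 5.67×10⁻⁸ × 4.91×10^12 / 5.734 = 48600 W/m².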